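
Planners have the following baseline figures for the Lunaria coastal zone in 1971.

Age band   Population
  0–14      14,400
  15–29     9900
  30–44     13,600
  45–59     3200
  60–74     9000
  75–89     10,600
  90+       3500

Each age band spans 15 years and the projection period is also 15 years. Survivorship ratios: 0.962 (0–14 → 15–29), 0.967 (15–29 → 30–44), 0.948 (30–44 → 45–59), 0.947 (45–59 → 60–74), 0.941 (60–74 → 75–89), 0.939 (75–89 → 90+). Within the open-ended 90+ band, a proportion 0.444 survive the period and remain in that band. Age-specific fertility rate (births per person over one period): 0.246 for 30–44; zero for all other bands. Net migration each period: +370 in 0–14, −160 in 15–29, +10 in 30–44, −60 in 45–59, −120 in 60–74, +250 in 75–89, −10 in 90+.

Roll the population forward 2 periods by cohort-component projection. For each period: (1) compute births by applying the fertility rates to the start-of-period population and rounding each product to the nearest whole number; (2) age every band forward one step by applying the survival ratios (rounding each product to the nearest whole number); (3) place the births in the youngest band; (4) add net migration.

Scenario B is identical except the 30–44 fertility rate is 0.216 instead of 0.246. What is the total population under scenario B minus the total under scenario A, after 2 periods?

-680

Let band 1 be 0–14 through band 7 = 90+.
Period 1:
Births: 13600 × 0.246 = 3346
Band 2: 14400 × 0.962 = 13853
Band 3: 9900 × 0.967 = 9573
Band 4: 13600 × 0.948 = 12893
Band 5: 3200 × 0.947 = 3030
Band 6: 9000 × 0.941 = 8469
Band 7: 10600 × 0.939 + 3500 × 0.444 = 9953 + 1554 = 11507
Net migration: Band 1 + 370 → 3716; Band 2 − 160 → 13693; Band 3 + 10 → 9583; Band 4 − 60 → 12833; Band 5 − 120 → 2910; Band 6 + 250 → 8719; Band 7 − 10 → 11497
Population now: 0–14=3716, 15–29=13693, 30–44=9583, 45–59=12833, 60–74=2910, 75–89=8719, 90+=11497
Period 2:
Births: 9583 × 0.246 = 2357
Band 2: 3716 × 0.962 = 3575
Band 3: 13693 × 0.967 = 13241
Band 4: 9583 × 0.948 = 9085
Band 5: 12833 × 0.947 = 12153
Band 6: 2910 × 0.941 = 2738
Band 7: 8719 × 0.939 + 11497 × 0.444 = 8187 + 5105 = 13292
Net migration: Band 1 + 370 → 2727; Band 2 − 160 → 3415; Band 3 + 10 → 13251; Band 4 − 60 → 9025; Band 5 − 120 → 12033; Band 6 + 250 → 2988; Band 7 − 10 → 13282
Population now: 0–14=2727, 15–29=3415, 30–44=13251, 45–59=9025, 60–74=12033, 75–89=2988, 90+=13282
Scenario A total after 2 periods: 56721
Scenario B projection —
Period 1:
Births: 13600 × 0.216 = 2938
Band 2: 14400 × 0.962 = 13853
Band 3: 9900 × 0.967 = 9573
Band 4: 13600 × 0.948 = 12893
Band 5: 3200 × 0.947 = 3030
Band 6: 9000 × 0.941 = 8469
Band 7: 10600 × 0.939 + 3500 × 0.444 = 9953 + 1554 = 11507
Net migration: Band 1 + 370 → 3308; Band 2 − 160 → 13693; Band 3 + 10 → 9583; Band 4 − 60 → 12833; Band 5 − 120 → 2910; Band 6 + 250 → 8719; Band 7 − 10 → 11497
Population now: 0–14=3308, 15–29=13693, 30–44=9583, 45–59=12833, 60–74=2910, 75–89=8719, 90+=11497
Period 2:
Births: 9583 × 0.216 = 2070
Band 2: 3308 × 0.962 = 3182
Band 3: 13693 × 0.967 = 13241
Band 4: 9583 × 0.948 = 9085
Band 5: 12833 × 0.947 = 12153
Band 6: 2910 × 0.941 = 2738
Band 7: 8719 × 0.939 + 11497 × 0.444 = 8187 + 5105 = 13292
Net migration: Band 1 + 370 → 2440; Band 2 − 160 → 3022; Band 3 + 10 → 13251; Band 4 − 60 → 9025; Band 5 − 120 → 12033; Band 6 + 250 → 2988; Band 7 − 10 → 13282
Population now: 0–14=2440, 15–29=3022, 30–44=13251, 45–59=9025, 60–74=12033, 75–89=2988, 90+=13282
Scenario B total after 2 periods: 56041
Difference B − A = 56041 − 56721 = -680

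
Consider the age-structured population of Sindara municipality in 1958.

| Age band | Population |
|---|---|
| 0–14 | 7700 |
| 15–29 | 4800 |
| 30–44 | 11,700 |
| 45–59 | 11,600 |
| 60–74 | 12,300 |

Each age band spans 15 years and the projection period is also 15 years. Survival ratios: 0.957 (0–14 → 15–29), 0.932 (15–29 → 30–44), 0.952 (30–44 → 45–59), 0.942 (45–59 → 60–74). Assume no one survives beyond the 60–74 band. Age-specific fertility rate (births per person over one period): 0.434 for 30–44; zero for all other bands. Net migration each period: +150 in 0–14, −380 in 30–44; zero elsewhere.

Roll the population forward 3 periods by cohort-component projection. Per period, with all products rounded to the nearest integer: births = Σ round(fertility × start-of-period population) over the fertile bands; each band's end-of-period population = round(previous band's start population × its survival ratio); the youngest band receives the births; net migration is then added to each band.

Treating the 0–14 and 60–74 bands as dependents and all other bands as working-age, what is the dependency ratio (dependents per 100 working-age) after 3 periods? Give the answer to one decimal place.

— Period 1 —
Births: 11700 × 0.434 = 5078
15–29: 7700 × 0.957 = 7369
30–44: 4800 × 0.932 = 4474
45–59: 11700 × 0.952 = 11138
60–74: 11600 × 0.942 = 10927
Net migration: 0–14 + 150 → 5228; 30–44 − 380 → 4094
Population now: 0–14=5228, 15–29=7369, 30–44=4094, 45–59=11138, 60–74=10927
— Period 2 —
Births: 4094 × 0.434 = 1777
15–29: 5228 × 0.957 = 5003
30–44: 7369 × 0.932 = 6868
45–59: 4094 × 0.952 = 3897
60–74: 11138 × 0.942 = 10492
Net migration: 0–14 + 150 → 1927; 30–44 − 380 → 6488
Population now: 0–14=1927, 15–29=5003, 30–44=6488, 45–59=3897, 60–74=10492
— Period 3 —
Births: 6488 × 0.434 = 2816
15–29: 1927 × 0.957 = 1844
30–44: 5003 × 0.932 = 4663
45–59: 6488 × 0.952 = 6177
60–74: 3897 × 0.942 = 3671
Net migration: 0–14 + 150 → 2966; 30–44 − 380 → 4283
Population now: 0–14=2966, 15–29=1844, 30–44=4283, 45–59=6177, 60–74=3671
Dependents (band 0–14 + band 60–74) = 2966 + 3671 = 6637; working-age = 12304; ratio = 6637/12304 × 100 = 53.9

53.9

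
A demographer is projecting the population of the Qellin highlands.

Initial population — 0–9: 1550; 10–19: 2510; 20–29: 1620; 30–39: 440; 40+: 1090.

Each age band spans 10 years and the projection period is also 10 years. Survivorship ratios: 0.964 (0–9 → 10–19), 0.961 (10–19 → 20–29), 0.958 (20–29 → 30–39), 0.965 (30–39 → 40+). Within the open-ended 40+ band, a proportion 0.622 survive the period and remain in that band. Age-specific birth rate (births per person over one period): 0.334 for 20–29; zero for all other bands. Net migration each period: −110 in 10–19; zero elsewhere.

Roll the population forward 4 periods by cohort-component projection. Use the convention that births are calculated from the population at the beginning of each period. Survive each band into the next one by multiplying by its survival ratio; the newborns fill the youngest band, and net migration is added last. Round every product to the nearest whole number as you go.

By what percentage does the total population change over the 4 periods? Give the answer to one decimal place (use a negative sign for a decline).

-31.6

Call the bands 1 to 5, youngest first.
Period 1.
Births: 1620 × 0.334 = 541
Band 2: 1550 × 0.964 = 1494
Band 3: 2510 × 0.961 = 2412
Band 4: 1620 × 0.958 = 1552
Band 5: 440 × 0.965 + 1090 × 0.622 = 425 + 678 = 1103
Net migration: Band 2 − 110 → 1384
Giving 541 / 1384 / 2412 / 1552 / 1103.
Period 2.
Births: 2412 × 0.334 = 806
Band 2: 541 × 0.964 = 522
Band 3: 1384 × 0.961 = 1330
Band 4: 2412 × 0.958 = 2311
Band 5: 1552 × 0.965 + 1103 × 0.622 = 1498 + 686 = 2184
Net migration: Band 2 − 110 → 412
Giving 806 / 412 / 1330 / 2311 / 2184.
Period 3.
Births: 1330 × 0.334 = 444
Band 2: 806 × 0.964 = 777
Band 3: 412 × 0.961 = 396
Band 4: 1330 × 0.958 = 1274
Band 5: 2311 × 0.965 + 2184 × 0.622 = 2230 + 1358 = 3588
Net migration: Band 2 − 110 → 667
Giving 444 / 667 / 396 / 1274 / 3588.
Period 4.
Births: 396 × 0.334 = 132
Band 2: 444 × 0.964 = 428
Band 3: 667 × 0.961 = 641
Band 4: 396 × 0.958 = 379
Band 5: 1274 × 0.965 + 3588 × 0.622 = 1229 + 2232 = 3461
Net migration: Band 2 − 110 → 318
Giving 132 / 318 / 641 / 379 / 3461.
Total: 7210 → 4931; change = -2279; percentage change = -31.6%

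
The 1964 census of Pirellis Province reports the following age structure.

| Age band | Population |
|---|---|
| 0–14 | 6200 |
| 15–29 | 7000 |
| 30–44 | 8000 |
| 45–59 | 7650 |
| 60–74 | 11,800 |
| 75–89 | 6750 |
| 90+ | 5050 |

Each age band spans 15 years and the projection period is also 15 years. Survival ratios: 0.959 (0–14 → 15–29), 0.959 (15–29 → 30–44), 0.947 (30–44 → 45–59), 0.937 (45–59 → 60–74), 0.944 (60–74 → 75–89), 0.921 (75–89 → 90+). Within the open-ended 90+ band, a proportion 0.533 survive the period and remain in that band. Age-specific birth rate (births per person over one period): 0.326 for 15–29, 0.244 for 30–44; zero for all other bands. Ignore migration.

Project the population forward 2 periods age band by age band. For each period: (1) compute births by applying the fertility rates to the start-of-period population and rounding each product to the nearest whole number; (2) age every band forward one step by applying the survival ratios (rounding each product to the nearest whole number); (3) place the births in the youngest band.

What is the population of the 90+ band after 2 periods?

15007

Period 1:
Births: 7000 * 0.326 = 2282 ; 8000 * 0.244 = 1952 → total 4234
15–29: 6200 * 0.959 = 5946
30–44: 7000 * 0.959 = 6713
45–59: 8000 * 0.947 = 7576
60–74: 7650 * 0.937 = 7168
75–89: 11800 * 0.944 = 11139
90+: 6750 * 0.921 + 5050 * 0.533 = 6217 + 2692 = 8909
Giving 4234 / 5946 / 6713 / 7576 / 7168 / 11139 / 8909.
Period 2:
Births: 5946 * 0.326 = 1938 ; 6713 * 0.244 = 1638 → total 3576
15–29: 4234 * 0.959 = 4060
30–44: 5946 * 0.959 = 5702
45–59: 6713 * 0.947 = 6357
60–74: 7576 * 0.937 = 7099
75–89: 7168 * 0.944 = 6767
90+: 11139 * 0.921 + 8909 * 0.533 = 10259 + 4748 = 15007
Giving 3576 / 4060 / 5702 / 6357 / 7099 / 6767 / 15007.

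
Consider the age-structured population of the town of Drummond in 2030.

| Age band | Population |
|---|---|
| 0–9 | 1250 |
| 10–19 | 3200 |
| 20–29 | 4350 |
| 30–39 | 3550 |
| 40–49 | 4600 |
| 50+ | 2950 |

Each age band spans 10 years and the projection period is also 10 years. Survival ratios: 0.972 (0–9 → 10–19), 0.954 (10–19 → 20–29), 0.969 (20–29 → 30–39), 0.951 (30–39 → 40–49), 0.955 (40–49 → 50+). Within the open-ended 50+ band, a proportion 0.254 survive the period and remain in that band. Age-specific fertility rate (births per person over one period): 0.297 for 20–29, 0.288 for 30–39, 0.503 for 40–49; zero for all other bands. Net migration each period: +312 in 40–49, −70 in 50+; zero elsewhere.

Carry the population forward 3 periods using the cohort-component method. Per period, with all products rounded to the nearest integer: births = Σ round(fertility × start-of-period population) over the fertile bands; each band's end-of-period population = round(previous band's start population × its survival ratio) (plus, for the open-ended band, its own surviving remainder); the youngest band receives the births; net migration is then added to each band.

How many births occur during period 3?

3369

Let band 1 be 0–9 through band 6 = 50+.
Period 1:
Births: 4350 × 0.297 = 1292, 3550 × 0.288 = 1022, 4600 × 0.503 = 2314 — total 4628
Band 2: 1250 × 0.972 = 1215
Band 3: 3200 × 0.954 = 3053
Band 4: 4350 × 0.969 = 4215
Band 5: 3550 × 0.951 = 3376
Band 6: 4600 × 0.955 + 2950 × 0.254 = 4393 + 749 = 5142
Net migration: Band 5 + 312 → 3688; Band 6 − 70 → 5072
Population now: 0–9=4628, 10–19=1215, 20–29=3053, 30–39=4215, 40–49=3688, 50+=5072
Period 2:
Births: 3053 × 0.297 = 907, 4215 × 0.288 = 1214, 3688 × 0.503 = 1855 — total 3976
Band 2: 4628 × 0.972 = 4498
Band 3: 1215 × 0.954 = 1159
Band 4: 3053 × 0.969 = 2958
Band 5: 4215 × 0.951 = 4008
Band 6: 3688 × 0.955 + 5072 × 0.254 = 3522 + 1288 = 4810
Net migration: Band 5 + 312 → 4320; Band 6 − 70 → 4740
Population now: 0–9=3976, 10–19=4498, 20–29=1159, 30–39=2958, 40–49=4320, 50+=4740
Period 3:
Births: 1159 × 0.297 = 344, 2958 × 0.288 = 852, 4320 × 0.503 = 2173 — total 3369
Band 2: 3976 × 0.972 = 3865
Band 3: 4498 × 0.954 = 4291
Band 4: 1159 × 0.969 = 1123
Band 5: 2958 × 0.951 = 2813
Band 6: 4320 × 0.955 + 4740 × 0.254 = 4126 + 1204 = 5330
Net migration: Band 5 + 312 → 3125; Band 6 − 70 → 5260
Population now: 0–9=3369, 10–19=3865, 20–29=4291, 30–39=1123, 40–49=3125, 50+=5260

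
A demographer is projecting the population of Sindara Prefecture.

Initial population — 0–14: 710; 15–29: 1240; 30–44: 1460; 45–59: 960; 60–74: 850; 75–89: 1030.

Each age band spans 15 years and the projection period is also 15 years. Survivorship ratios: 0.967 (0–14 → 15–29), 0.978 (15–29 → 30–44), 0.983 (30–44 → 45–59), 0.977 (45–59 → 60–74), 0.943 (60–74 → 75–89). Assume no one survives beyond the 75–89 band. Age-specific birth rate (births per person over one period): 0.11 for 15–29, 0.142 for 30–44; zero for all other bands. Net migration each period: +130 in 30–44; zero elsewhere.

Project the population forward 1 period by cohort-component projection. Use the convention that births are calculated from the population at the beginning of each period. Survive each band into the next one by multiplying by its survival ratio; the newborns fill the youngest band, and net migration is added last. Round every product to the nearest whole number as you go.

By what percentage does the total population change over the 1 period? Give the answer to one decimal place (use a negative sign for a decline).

Period 1:
Births: 1240 × 0.11 = 136  |  1460 × 0.142 = 207 → total 343
15–29: 710 × 0.967 = 687
30–44: 1240 × 0.978 = 1213
45–59: 1460 × 0.983 = 1435
60–74: 960 × 0.977 = 938
75–89: 850 × 0.943 = 802
Net migration: 30–44 + 130 → 1343
→ [343, 687, 1343, 1435, 938, 802]
Total: 6250 → 5548; change = -702; percentage change = -11.2%

-11.2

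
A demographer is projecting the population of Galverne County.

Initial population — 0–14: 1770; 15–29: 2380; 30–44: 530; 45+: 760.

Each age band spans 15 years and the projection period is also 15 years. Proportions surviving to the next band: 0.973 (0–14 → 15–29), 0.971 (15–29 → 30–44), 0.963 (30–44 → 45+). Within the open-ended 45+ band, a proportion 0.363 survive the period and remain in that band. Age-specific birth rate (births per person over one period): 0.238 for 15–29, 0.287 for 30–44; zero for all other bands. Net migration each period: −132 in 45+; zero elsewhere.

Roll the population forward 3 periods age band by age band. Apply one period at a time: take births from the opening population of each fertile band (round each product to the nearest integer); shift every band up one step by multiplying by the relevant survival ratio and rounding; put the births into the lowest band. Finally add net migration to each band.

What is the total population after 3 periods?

(Bands numbered youngest = 1 to oldest = 4.)
— Period 1 —
Births: 2380 * 0.238 = 566 ; 530 * 0.287 = 152 — total 718
Band 2: 1770 * 0.973 = 1722
Band 3: 2380 * 0.971 = 2311
Band 4: 530 * 0.963 + 760 * 0.363 = 510 + 276 = 786
Net migration: Band 4 − 132 → 654
Population now: 0–14=718, 15–29=1722, 30–44=2311, 45+=654
— Period 2 —
Births: 1722 * 0.238 = 410 ; 2311 * 0.287 = 663 — total 1073
Band 2: 718 * 0.973 = 699
Band 3: 1722 * 0.971 = 1672
Band 4: 2311 * 0.963 + 654 * 0.363 = 2225 + 237 = 2462
Net migration: Band 4 − 132 → 2330
Population now: 0–14=1073, 15–29=699, 30–44=1672, 45+=2330
— Period 3 —
Births: 699 * 0.238 = 166 ; 1672 * 0.287 = 480 — total 646
Band 2: 1073 * 0.973 = 1044
Band 3: 699 * 0.971 = 679
Band 4: 1672 * 0.963 + 2330 * 0.363 = 1610 + 846 = 2456
Net migration: Band 4 − 132 → 2324
Population now: 0–14=646, 15–29=1044, 30–44=679, 45+=2324
Total after period 3: 646 + 1044 + 679 + 2324 = 4693

4693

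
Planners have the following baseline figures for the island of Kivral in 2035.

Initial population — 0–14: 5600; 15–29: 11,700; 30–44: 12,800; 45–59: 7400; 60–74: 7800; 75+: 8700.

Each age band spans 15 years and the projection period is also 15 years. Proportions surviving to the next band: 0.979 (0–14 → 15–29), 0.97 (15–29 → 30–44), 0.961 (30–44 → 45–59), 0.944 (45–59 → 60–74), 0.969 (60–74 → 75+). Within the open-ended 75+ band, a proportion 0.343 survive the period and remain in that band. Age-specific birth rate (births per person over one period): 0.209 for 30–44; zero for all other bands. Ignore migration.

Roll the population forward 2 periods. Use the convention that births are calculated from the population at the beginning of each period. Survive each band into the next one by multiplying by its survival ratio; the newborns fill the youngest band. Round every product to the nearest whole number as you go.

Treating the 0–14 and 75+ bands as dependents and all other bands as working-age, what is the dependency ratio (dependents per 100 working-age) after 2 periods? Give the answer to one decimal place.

Period 1.
Births: 12800 × 0.209 = 2675
15–29: 5600 × 0.979 = 5482
30–44: 11700 × 0.97 = 11349
45–59: 12800 × 0.961 = 12301
60–74: 7400 × 0.944 = 6986
75+: 7800 × 0.969 + 8700 × 0.343 = 7558 + 2984 = 10542
→ [2675, 5482, 11349, 12301, 6986, 10542]
Period 2.
Births: 11349 × 0.209 = 2372
15–29: 2675 × 0.979 = 2619
30–44: 5482 × 0.97 = 5318
45–59: 11349 × 0.961 = 10906
60–74: 12301 × 0.944 = 11612
75+: 6986 × 0.969 + 10542 × 0.343 = 6769 + 3616 = 10385
→ [2372, 2619, 5318, 10906, 11612, 10385]
Dependents (band 0–14 + band 75+) = 2372 + 10385 = 12757; working-age = 30455; ratio = 12757/30455 × 100 = 41.9

41.9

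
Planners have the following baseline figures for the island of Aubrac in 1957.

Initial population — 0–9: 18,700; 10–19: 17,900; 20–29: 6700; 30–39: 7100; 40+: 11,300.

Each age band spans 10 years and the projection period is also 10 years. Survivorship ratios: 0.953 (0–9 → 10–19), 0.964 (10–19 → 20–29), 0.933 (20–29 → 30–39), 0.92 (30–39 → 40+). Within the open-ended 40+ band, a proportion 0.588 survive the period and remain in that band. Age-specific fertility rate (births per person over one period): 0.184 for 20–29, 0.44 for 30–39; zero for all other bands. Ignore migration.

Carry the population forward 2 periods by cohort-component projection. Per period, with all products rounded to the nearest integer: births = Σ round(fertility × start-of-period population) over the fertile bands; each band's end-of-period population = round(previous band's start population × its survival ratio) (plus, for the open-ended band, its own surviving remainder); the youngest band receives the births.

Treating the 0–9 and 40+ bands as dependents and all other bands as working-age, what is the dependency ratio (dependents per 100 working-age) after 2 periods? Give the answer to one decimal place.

51.9

— Period 1 —
Births: 6700 × 0.184 = 1233 ; 7100 × 0.44 = 3124 ⇒ total 4357
10–19: 18700 × 0.953 = 17821
20–29: 17900 × 0.964 = 17256
30–39: 6700 × 0.933 = 6251
40+: 7100 × 0.92 + 11300 × 0.588 = 6532 + 6644 = 13176
Population now: 0–9=4357, 10–19=17821, 20–29=17256, 30–39=6251, 40+=13176
— Period 2 —
Births: 17256 × 0.184 = 3175 ; 6251 × 0.44 = 2750 ⇒ total 5925
10–19: 4357 × 0.953 = 4152
20–29: 17821 × 0.964 = 17179
30–39: 17256 × 0.933 = 16100
40+: 6251 × 0.92 + 13176 × 0.588 = 5751 + 7747 = 13498
Population now: 0–9=5925, 10–19=4152, 20–29=17179, 30–39=16100, 40+=13498
Dependents (band 0–9 + band 40+) = 5925 + 13498 = 19423; working-age = 37431; ratio = 19423/37431 × 100 = 51.9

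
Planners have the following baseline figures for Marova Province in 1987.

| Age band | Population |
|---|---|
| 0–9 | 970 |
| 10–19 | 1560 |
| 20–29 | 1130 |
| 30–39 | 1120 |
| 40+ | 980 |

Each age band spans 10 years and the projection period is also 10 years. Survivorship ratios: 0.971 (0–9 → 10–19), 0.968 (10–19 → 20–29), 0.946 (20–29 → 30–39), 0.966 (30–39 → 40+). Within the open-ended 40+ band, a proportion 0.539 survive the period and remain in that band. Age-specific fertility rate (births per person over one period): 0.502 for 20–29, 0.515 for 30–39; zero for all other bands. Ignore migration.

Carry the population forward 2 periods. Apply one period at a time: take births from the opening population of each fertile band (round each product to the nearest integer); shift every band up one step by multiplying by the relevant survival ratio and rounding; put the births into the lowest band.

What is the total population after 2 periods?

6661

(Bands numbered youngest = 1 to oldest = 5.)
[period 1]
Births: 1130 × 0.502 = 567  |  1120 × 0.515 = 577 → total 1144
Band 2: 970 × 0.971 = 942
Band 3: 1560 × 0.968 = 1510
Band 4: 1130 × 0.946 = 1069
Band 5: 1120 × 0.966 + 980 × 0.539 = 1082 + 528 = 1610
→ [1144, 942, 1510, 1069, 1610]
[period 2]
Births: 1510 × 0.502 = 758  |  1069 × 0.515 = 551 → total 1309
Band 2: 1144 × 0.971 = 1111
Band 3: 942 × 0.968 = 912
Band 4: 1510 × 0.946 = 1428
Band 5: 1069 × 0.966 + 1610 × 0.539 = 1033 + 868 = 1901
→ [1309, 1111, 912, 1428, 1901]
Total after period 2: 1309 + 1111 + 912 + 1428 + 1901 = 6661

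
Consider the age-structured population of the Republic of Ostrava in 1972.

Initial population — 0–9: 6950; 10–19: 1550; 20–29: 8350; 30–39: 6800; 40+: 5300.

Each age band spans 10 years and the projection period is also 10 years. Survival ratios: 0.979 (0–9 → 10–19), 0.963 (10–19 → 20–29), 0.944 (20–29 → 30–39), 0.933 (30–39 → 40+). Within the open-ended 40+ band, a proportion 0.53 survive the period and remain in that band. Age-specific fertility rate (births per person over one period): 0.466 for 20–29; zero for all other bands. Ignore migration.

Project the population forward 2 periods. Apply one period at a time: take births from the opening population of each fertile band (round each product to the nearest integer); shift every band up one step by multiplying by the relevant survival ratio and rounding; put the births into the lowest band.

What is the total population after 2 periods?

Period 1.
Births: 8350 × 0.466 = 3891
10–19: 6950 × 0.979 = 6804
20–29: 1550 × 0.963 = 1493
30–39: 8350 × 0.944 = 7882
40+: 6800 × 0.933 + 5300 × 0.53 = 6344 + 2809 = 9153
Giving 3891 / 6804 / 1493 / 7882 / 9153.
Period 2.
Births: 1493 × 0.466 = 696
10–19: 3891 × 0.979 = 3809
20–29: 6804 × 0.963 = 6552
30–39: 1493 × 0.944 = 1409
40+: 7882 × 0.933 + 9153 × 0.53 = 7354 + 4851 = 12205
Giving 696 / 3809 / 6552 / 1409 / 12205.
Total after period 2: 696 + 3809 + 6552 + 1409 + 12205 = 24671

24671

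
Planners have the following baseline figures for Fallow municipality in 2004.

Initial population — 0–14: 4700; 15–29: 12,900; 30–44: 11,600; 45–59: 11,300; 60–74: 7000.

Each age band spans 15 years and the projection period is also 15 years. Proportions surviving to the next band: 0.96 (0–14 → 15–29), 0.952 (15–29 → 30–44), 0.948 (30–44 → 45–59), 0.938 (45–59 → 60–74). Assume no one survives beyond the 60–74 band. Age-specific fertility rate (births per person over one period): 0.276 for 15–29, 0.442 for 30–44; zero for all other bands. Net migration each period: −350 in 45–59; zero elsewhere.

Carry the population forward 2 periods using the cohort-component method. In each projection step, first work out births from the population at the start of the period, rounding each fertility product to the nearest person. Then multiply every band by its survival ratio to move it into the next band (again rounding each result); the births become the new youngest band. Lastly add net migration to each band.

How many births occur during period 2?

6673

Numbering the bands 1..5 from youngest to oldest:
Period 1.
Births: 12900 * 0.276 = 3560, 11600 * 0.442 = 5127 → total 8687
Band 2: 4700 * 0.96 = 4512
Band 3: 12900 * 0.952 = 12281
Band 4: 11600 * 0.948 = 10997
Band 5: 11300 * 0.938 = 10599
Net migration: Band 4 − 350 → 10647
End of period: [8687, 4512, 12281, 10647, 10599]
Period 2.
Births: 4512 * 0.276 = 1245, 12281 * 0.442 = 5428 → total 6673
Band 2: 8687 * 0.96 = 8340
Band 3: 4512 * 0.952 = 4295
Band 4: 12281 * 0.948 = 11642
Band 5: 10647 * 0.938 = 9987
Net migration: Band 4 − 350 → 11292
End of period: [6673, 8340, 4295, 11292, 9987]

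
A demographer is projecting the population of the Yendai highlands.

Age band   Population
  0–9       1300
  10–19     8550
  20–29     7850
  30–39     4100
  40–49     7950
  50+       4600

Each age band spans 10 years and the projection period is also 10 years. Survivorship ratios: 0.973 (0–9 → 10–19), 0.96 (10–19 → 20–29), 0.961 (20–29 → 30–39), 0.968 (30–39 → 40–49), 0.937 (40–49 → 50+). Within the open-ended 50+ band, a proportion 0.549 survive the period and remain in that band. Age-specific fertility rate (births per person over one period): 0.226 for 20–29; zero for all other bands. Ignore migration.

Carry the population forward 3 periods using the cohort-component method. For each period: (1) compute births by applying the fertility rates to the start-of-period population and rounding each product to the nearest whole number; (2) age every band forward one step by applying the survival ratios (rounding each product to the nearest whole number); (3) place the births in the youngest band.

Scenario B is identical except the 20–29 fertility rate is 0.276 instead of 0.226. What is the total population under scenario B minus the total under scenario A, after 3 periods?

[period 1]
Births: 7850 * 0.226 = 1774
10–19: 1300 * 0.973 = 1265
20–29: 8550 * 0.96 = 8208
30–39: 7850 * 0.961 = 7544
40–49: 4100 * 0.968 = 3969
50+: 7950 * 0.937 + 4600 * 0.549 = 7449 + 2525 = 9974
→ [1774, 1265, 8208, 7544, 3969, 9974]
[period 2]
Births: 8208 * 0.226 = 1855
10–19: 1774 * 0.973 = 1726
20–29: 1265 * 0.96 = 1214
30–39: 8208 * 0.961 = 7888
40–49: 7544 * 0.968 = 7303
50+: 3969 * 0.937 + 9974 * 0.549 = 3719 + 5476 = 9195
→ [1855, 1726, 1214, 7888, 7303, 9195]
[period 3]
Births: 1214 * 0.226 = 274
10–19: 1855 * 0.973 = 1805
20–29: 1726 * 0.96 = 1657
30–39: 1214 * 0.961 = 1167
40–49: 7888 * 0.968 = 7636
50+: 7303 * 0.937 + 9195 * 0.549 = 6843 + 5048 = 11891
→ [274, 1805, 1657, 1167, 7636, 11891]
Scenario A total after 3 periods: 24430
Scenario B projection —
[period 1]
Births: 7850 * 0.276 = 2167
10–19: 1300 * 0.973 = 1265
20–29: 8550 * 0.96 = 8208
30–39: 7850 * 0.961 = 7544
40–49: 4100 * 0.968 = 3969
50+: 7950 * 0.937 + 4600 * 0.549 = 7449 + 2525 = 9974
→ [2167, 1265, 8208, 7544, 3969, 9974]
[period 2]
Births: 8208 * 0.276 = 2265
10–19: 2167 * 0.973 = 2108
20–29: 1265 * 0.96 = 1214
30–39: 8208 * 0.961 = 7888
40–49: 7544 * 0.968 = 7303
50+: 3969 * 0.937 + 9974 * 0.549 = 3719 + 5476 = 9195
→ [2265, 2108, 1214, 7888, 7303, 9195]
[period 3]
Births: 1214 * 0.276 = 335
10–19: 2265 * 0.973 = 2204
20–29: 2108 * 0.96 = 2024
30–39: 1214 * 0.961 = 1167
40–49: 7888 * 0.968 = 7636
50+: 7303 * 0.937 + 9195 * 0.549 = 6843 + 5048 = 11891
→ [335, 2204, 2024, 1167, 7636, 11891]
Scenario B total after 3 periods: 25257
Difference B − A = 25257 − 24430 = 827

827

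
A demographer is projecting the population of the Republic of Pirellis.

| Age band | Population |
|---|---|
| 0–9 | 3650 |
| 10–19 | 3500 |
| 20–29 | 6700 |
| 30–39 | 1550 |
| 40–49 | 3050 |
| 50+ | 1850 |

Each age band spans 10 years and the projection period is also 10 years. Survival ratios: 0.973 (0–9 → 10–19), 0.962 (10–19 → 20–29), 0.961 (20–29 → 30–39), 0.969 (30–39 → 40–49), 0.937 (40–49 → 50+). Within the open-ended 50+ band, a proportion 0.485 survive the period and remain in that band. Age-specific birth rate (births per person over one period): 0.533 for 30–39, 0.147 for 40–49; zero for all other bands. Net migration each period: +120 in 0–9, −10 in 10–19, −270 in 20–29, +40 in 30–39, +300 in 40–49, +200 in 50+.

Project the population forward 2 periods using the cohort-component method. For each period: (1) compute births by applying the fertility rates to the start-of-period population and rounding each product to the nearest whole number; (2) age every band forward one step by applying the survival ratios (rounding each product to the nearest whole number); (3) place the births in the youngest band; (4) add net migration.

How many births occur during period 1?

1274

Call the bands 1 to 6, youngest first.
[period 1]
Births: 1550 × 0.533 = 826 ; 3050 × 0.147 = 448 → total 1274
Band 2: 3650 × 0.973 = 3551
Band 3: 3500 × 0.962 = 3367
Band 4: 6700 × 0.961 = 6439
Band 5: 1550 × 0.969 = 1502
Band 6: 3050 × 0.937 + 1850 × 0.485 = 2858 + 897 = 3755
Net migration: Band 1 + 120 → 1394; Band 2 − 10 → 3541; Band 3 − 270 → 3097; Band 4 + 40 → 6479; Band 5 + 300 → 1802; Band 6 + 200 → 3955
Giving 1394 / 3541 / 3097 / 6479 / 1802 / 3955.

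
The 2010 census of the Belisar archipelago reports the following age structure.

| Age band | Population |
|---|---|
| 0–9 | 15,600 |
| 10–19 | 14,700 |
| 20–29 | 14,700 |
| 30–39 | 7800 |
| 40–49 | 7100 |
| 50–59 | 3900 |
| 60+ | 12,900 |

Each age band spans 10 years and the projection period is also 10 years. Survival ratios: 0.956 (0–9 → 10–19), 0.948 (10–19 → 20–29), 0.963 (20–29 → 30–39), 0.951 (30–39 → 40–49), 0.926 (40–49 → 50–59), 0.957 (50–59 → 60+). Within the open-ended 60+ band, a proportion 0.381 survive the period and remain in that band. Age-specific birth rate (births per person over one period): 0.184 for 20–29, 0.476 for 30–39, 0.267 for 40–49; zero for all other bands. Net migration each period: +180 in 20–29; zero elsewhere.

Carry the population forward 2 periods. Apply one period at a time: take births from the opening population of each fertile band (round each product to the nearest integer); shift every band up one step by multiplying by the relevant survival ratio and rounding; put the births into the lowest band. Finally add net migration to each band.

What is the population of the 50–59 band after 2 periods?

Let group 1 be 0–9 through group 7 = 60+.
Period 1.
Births: 14700 * 0.184 = 2705  |  7800 * 0.476 = 3713  |  7100 * 0.267 = 1896 → 8314
Group 2: 15600 * 0.956 = 14914
Group 3: 14700 * 0.948 = 13936
Group 4: 14700 * 0.963 = 14156
Group 5: 7800 * 0.951 = 7418
Group 6: 7100 * 0.926 = 6575
Group 7: 3900 * 0.957 + 12900 * 0.381 = 3732 + 4915 = 8647
Net migration: Group 3 + 180 → 14116
End of period: [8314, 14914, 14116, 14156, 7418, 6575, 8647]
Period 2.
Births: 14116 * 0.184 = 2597  |  14156 * 0.476 = 6738  |  7418 * 0.267 = 1981 → 11316
Group 2: 8314 * 0.956 = 7948
Group 3: 14914 * 0.948 = 14138
Group 4: 14116 * 0.963 = 13594
Group 5: 14156 * 0.951 = 13462
Group 6: 7418 * 0.926 = 6869
Group 7: 6575 * 0.957 + 8647 * 0.381 = 6292 + 3295 = 9587
Net migration: Group 3 + 180 → 14318
End of period: [11316, 7948, 14318, 13594, 13462, 6869, 9587]

6869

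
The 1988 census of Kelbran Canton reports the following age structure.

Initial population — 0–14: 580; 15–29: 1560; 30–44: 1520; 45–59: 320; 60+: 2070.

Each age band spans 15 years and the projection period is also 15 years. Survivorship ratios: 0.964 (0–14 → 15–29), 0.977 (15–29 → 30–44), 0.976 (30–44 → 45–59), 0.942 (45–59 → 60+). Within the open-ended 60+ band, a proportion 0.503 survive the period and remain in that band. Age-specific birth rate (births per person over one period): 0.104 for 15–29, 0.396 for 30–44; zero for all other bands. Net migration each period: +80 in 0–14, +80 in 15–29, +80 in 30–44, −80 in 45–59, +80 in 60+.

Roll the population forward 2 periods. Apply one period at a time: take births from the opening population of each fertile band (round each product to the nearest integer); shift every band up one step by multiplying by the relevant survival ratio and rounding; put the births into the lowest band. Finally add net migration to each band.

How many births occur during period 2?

(Bands numbered youngest = 1 to oldest = 5.)
After projecting period 1:
Births: 1560 * 0.104 = 162  |  1520 * 0.396 = 602 — total 764
Band 2: 580 * 0.964 = 559
Band 3: 1560 * 0.977 = 1524
Band 4: 1520 * 0.976 = 1484
Band 5: 320 * 0.942 + 2070 * 0.503 = 301 + 1041 = 1342
Net migration: Band 1 + 80 → 844; Band 2 + 80 → 639; Band 3 + 80 → 1604; Band 4 − 80 → 1404; Band 5 + 80 → 1422
End of period: [844, 639, 1604, 1404, 1422]
After projecting period 2:
Births: 639 * 0.104 = 66  |  1604 * 0.396 = 635 — total 701
Band 2: 844 * 0.964 = 814
Band 3: 639 * 0.977 = 624
Band 4: 1604 * 0.976 = 1566
Band 5: 1404 * 0.942 + 1422 * 0.503 = 1323 + 715 = 2038
Net migration: Band 1 + 80 → 781; Band 2 + 80 → 894; Band 3 + 80 → 704; Band 4 − 80 → 1486; Band 5 + 80 → 2118
End of period: [781, 894, 704, 1486, 2118]

701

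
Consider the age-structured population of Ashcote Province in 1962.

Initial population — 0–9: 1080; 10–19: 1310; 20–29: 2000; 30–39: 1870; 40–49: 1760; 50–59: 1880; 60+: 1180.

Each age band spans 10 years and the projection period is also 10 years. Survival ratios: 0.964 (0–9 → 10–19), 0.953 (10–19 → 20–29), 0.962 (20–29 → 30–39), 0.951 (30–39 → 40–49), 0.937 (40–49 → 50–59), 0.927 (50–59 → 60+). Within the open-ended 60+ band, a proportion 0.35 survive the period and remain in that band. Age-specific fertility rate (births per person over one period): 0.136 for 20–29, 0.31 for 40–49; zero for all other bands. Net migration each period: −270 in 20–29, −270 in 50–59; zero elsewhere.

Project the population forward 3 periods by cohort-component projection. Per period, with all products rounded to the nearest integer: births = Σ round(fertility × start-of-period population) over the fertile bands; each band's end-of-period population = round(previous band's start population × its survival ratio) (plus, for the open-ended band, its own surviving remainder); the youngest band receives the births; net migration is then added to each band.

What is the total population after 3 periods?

6847

Let group 1 be 0–9 through group 7 = 60+.
[period 1]
Births: 2000 × 0.136 = 272, 1760 × 0.31 = 546 — total 818
Group 2: 1080 × 0.964 = 1041
Group 3: 1310 × 0.953 = 1248
Group 4: 2000 × 0.962 = 1924
Group 5: 1870 × 0.951 = 1778
Group 6: 1760 × 0.937 = 1649
Group 7: 1880 × 0.927 + 1180 × 0.35 = 1743 + 413 = 2156
Net migration: Group 3 − 270 → 978; Group 6 − 270 → 1379
End of period: [818, 1041, 978, 1924, 1778, 1379, 2156]
[period 2]
Births: 978 × 0.136 = 133, 1778 × 0.31 = 551 — total 684
Group 2: 818 × 0.964 = 789
Group 3: 1041 × 0.953 = 992
Group 4: 978 × 0.962 = 941
Group 5: 1924 × 0.951 = 1830
Group 6: 1778 × 0.937 = 1666
Group 7: 1379 × 0.927 + 2156 × 0.35 = 1278 + 755 = 2033
Net migration: Group 3 − 270 → 722; Group 6 − 270 → 1396
End of period: [684, 789, 722, 941, 1830, 1396, 2033]
[period 3]
Births: 722 × 0.136 = 98, 1830 × 0.31 = 567 — total 665
Group 2: 684 × 0.964 = 659
Group 3: 789 × 0.953 = 752
Group 4: 722 × 0.962 = 695
Group 5: 941 × 0.951 = 895
Group 6: 1830 × 0.937 = 1715
Group 7: 1396 × 0.927 + 2033 × 0.35 = 1294 + 712 = 2006
Net migration: Group 3 − 270 → 482; Group 6 − 270 → 1445
End of period: [665, 659, 482, 695, 895, 1445, 2006]
Total after period 3: 665 + 659 + 482 + 695 + 895 + 1445 + 2006 = 6847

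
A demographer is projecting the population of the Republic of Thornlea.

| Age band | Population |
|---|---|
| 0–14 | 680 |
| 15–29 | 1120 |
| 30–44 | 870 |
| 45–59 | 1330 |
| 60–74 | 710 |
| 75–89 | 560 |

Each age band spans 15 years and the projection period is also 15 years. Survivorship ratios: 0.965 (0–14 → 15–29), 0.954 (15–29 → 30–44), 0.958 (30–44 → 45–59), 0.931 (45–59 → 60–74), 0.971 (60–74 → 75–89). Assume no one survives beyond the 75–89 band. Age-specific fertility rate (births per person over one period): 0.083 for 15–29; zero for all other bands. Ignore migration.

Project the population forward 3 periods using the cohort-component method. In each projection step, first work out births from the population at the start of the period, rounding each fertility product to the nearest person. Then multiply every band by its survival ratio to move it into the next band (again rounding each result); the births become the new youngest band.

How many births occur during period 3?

Period 1:
Births: 1120 × 0.083 = 93
15–29: 680 × 0.965 = 656
30–44: 1120 × 0.954 = 1068
45–59: 870 × 0.958 = 833
60–74: 1330 × 0.931 = 1238
75–89: 710 × 0.971 = 689
Giving 93 / 656 / 1068 / 833 / 1238 / 689.
Period 2:
Births: 656 × 0.083 = 54
15–29: 93 × 0.965 = 90
30–44: 656 × 0.954 = 626
45–59: 1068 × 0.958 = 1023
60–74: 833 × 0.931 = 776
75–89: 1238 × 0.971 = 1202
Giving 54 / 90 / 626 / 1023 / 776 / 1202.
Period 3:
Births: 90 × 0.083 = 7
15–29: 54 × 0.965 = 52
30–44: 90 × 0.954 = 86
45–59: 626 × 0.958 = 600
60–74: 1023 × 0.931 = 952
75–89: 776 × 0.971 = 753
Giving 7 / 52 / 86 / 600 / 952 / 753.

7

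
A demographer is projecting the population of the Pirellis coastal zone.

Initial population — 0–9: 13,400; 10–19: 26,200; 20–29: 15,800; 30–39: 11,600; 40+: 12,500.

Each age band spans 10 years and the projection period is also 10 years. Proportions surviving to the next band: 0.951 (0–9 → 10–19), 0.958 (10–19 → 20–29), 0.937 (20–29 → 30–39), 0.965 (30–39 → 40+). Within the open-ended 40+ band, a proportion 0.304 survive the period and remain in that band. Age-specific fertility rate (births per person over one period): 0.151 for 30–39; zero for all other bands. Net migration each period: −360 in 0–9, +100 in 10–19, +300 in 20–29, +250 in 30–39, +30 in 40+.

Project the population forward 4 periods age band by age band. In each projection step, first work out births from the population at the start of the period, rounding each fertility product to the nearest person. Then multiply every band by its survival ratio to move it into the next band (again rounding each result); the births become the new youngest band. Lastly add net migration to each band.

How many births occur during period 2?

2273

Numbering the groups 1..5 from youngest to oldest:
[period 1]
Births: 11600 * 0.151 = 1752
Group 2: 13400 * 0.951 = 12743
Group 3: 26200 * 0.958 = 25100
Group 4: 15800 * 0.937 = 14805
Group 5: 11600 * 0.965 + 12500 * 0.304 = 11194 + 3800 = 14994
Net migration: Group 1 − 360 → 1392; Group 2 + 100 → 12843; Group 3 + 300 → 25400; Group 4 + 250 → 15055; Group 5 + 30 → 15024
→ [1392, 12843, 25400, 15055, 15024]
[period 2]
Births: 15055 * 0.151 = 2273
Group 2: 1392 * 0.951 = 1324
Group 3: 12843 * 0.958 = 12304
Group 4: 25400 * 0.937 = 23800
Group 5: 15055 * 0.965 + 15024 * 0.304 = 14528 + 4567 = 19095
Net migration: Group 1 − 360 → 1913; Group 2 + 100 → 1424; Group 3 + 300 → 12604; Group 4 + 250 → 24050; Group 5 + 30 → 19125
→ [1913, 1424, 12604, 24050, 19125]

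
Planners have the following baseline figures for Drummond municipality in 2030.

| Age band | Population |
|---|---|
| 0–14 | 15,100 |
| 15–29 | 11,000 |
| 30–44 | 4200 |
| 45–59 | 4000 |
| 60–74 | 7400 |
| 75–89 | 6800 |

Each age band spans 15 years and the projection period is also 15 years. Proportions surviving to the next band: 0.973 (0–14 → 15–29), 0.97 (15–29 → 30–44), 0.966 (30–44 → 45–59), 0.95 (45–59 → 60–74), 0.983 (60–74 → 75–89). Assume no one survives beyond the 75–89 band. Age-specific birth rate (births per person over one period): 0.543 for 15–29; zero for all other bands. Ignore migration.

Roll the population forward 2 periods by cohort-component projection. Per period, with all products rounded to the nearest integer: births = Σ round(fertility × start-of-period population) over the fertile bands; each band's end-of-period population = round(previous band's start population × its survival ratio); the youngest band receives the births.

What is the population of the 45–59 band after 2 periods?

(Bands numbered youngest = 1 to oldest = 6.)
Period 1:
Births: 11000 × 0.543 = 5973
Band 2: 15100 × 0.973 = 14692
Band 3: 11000 × 0.97 = 10670
Band 4: 4200 × 0.966 = 4057
Band 5: 4000 × 0.95 = 3800
Band 6: 7400 × 0.983 = 7274
End of period: [5973, 14692, 10670, 4057, 3800, 7274]
Period 2:
Births: 14692 × 0.543 = 7978
Band 2: 5973 × 0.973 = 5812
Band 3: 14692 × 0.97 = 14251
Band 4: 10670 × 0.966 = 10307
Band 5: 4057 × 0.95 = 3854
Band 6: 3800 × 0.983 = 3735
End of period: [7978, 5812, 14251, 10307, 3854, 3735]

10307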